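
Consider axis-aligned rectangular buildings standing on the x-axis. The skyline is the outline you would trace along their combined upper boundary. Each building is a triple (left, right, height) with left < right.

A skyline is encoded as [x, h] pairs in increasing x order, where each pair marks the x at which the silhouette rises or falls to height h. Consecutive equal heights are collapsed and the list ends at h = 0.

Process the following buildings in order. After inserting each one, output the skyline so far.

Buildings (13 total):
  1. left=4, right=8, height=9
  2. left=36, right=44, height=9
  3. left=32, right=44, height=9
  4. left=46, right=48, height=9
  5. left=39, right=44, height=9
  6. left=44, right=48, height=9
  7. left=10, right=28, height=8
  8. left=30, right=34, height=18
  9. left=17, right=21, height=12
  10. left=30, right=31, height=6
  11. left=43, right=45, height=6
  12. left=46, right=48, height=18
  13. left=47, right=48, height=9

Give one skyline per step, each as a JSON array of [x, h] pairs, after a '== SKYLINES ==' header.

== SKYLINES ==
[[4,9],[8,0]]
[[4,9],[8,0],[36,9],[44,0]]
[[4,9],[8,0],[32,9],[44,0]]
[[4,9],[8,0],[32,9],[44,0],[46,9],[48,0]]
[[4,9],[8,0],[32,9],[44,0],[46,9],[48,0]]
[[4,9],[8,0],[32,9],[48,0]]
[[4,9],[8,0],[10,8],[28,0],[32,9],[48,0]]
[[4,9],[8,0],[10,8],[28,0],[30,18],[34,9],[48,0]]
[[4,9],[8,0],[10,8],[17,12],[21,8],[28,0],[30,18],[34,9],[48,0]]
[[4,9],[8,0],[10,8],[17,12],[21,8],[28,0],[30,18],[34,9],[48,0]]
[[4,9],[8,0],[10,8],[17,12],[21,8],[28,0],[30,18],[34,9],[48,0]]
[[4,9],[8,0],[10,8],[17,12],[21,8],[28,0],[30,18],[34,9],[46,18],[48,0]]
[[4,9],[8,0],[10,8],[17,12],[21,8],[28,0],[30,18],[34,9],[46,18],[48,0]]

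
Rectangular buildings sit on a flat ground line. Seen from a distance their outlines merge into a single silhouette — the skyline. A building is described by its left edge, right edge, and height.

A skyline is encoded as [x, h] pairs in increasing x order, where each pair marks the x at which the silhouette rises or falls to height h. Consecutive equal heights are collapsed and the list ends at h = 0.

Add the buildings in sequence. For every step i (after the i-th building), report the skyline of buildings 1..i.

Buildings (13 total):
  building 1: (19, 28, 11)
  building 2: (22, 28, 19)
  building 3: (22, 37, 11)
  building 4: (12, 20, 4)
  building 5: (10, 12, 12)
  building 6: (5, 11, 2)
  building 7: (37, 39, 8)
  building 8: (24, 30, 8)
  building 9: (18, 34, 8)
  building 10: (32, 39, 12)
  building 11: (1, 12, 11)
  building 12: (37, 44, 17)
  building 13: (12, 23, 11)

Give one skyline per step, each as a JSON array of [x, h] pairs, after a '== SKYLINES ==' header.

== SKYLINES ==
[[19,11],[28,0]]
[[19,11],[22,19],[28,0]]
[[19,11],[22,19],[28,11],[37,0]]
[[12,4],[19,11],[22,19],[28,11],[37,0]]
[[10,12],[12,4],[19,11],[22,19],[28,11],[37,0]]
[[5,2],[10,12],[12,4],[19,11],[22,19],[28,11],[37,0]]
[[5,2],[10,12],[12,4],[19,11],[22,19],[28,11],[37,8],[39,0]]
[[5,2],[10,12],[12,4],[19,11],[22,19],[28,11],[37,8],[39,0]]
[[5,2],[10,12],[12,4],[18,8],[19,11],[22,19],[28,11],[37,8],[39,0]]
[[5,2],[10,12],[12,4],[18,8],[19,11],[22,19],[28,11],[32,12],[39,0]]
[[1,11],[10,12],[12,4],[18,8],[19,11],[22,19],[28,11],[32,12],[39,0]]
[[1,11],[10,12],[12,4],[18,8],[19,11],[22,19],[28,11],[32,12],[37,17],[44,0]]
[[1,11],[10,12],[12,11],[22,19],[28,11],[32,12],[37,17],[44,0]]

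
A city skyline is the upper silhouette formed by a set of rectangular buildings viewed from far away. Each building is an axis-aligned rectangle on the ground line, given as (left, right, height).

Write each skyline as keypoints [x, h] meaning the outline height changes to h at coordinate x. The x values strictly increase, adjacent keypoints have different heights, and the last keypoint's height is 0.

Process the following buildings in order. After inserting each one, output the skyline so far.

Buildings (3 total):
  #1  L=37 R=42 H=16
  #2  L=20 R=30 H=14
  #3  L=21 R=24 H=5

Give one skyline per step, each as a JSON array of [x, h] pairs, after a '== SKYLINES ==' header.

== SKYLINES ==
[[37,16],[42,0]]
[[20,14],[30,0],[37,16],[42,0]]
[[20,14],[30,0],[37,16],[42,0]]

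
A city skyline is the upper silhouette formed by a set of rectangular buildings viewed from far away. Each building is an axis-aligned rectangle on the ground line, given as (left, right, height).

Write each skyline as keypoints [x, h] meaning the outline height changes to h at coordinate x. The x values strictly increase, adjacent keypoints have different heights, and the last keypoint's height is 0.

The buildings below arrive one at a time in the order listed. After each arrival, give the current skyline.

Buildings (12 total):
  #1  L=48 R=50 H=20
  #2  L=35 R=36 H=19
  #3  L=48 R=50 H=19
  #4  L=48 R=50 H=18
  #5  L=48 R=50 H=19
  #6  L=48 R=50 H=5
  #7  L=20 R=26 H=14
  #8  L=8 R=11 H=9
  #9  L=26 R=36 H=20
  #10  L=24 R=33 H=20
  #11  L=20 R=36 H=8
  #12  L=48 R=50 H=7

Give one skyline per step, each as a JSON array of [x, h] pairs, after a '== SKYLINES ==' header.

== SKYLINES ==
[[48,20],[50,0]]
[[35,19],[36,0],[48,20],[50,0]]
[[35,19],[36,0],[48,20],[50,0]]
[[35,19],[36,0],[48,20],[50,0]]
[[35,19],[36,0],[48,20],[50,0]]
[[35,19],[36,0],[48,20],[50,0]]
[[20,14],[26,0],[35,19],[36,0],[48,20],[50,0]]
[[8,9],[11,0],[20,14],[26,0],[35,19],[36,0],[48,20],[50,0]]
[[8,9],[11,0],[20,14],[26,20],[36,0],[48,20],[50,0]]
[[8,9],[11,0],[20,14],[24,20],[36,0],[48,20],[50,0]]
[[8,9],[11,0],[20,14],[24,20],[36,0],[48,20],[50,0]]
[[8,9],[11,0],[20,14],[24,20],[36,0],[48,20],[50,0]]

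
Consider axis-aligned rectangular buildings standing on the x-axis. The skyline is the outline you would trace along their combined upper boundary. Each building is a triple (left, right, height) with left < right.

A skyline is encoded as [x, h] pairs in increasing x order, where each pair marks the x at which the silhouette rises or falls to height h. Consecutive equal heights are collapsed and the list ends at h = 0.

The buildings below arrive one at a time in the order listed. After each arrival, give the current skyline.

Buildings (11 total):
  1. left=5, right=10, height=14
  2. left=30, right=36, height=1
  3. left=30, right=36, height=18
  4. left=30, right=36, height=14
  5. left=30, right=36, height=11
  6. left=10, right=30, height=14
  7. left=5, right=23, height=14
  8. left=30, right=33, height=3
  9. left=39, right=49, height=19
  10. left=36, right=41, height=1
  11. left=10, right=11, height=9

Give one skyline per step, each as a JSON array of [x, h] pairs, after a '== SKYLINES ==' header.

== SKYLINES ==
[[5,14],[10,0]]
[[5,14],[10,0],[30,1],[36,0]]
[[5,14],[10,0],[30,18],[36,0]]
[[5,14],[10,0],[30,18],[36,0]]
[[5,14],[10,0],[30,18],[36,0]]
[[5,14],[30,18],[36,0]]
[[5,14],[30,18],[36,0]]
[[5,14],[30,18],[36,0]]
[[5,14],[30,18],[36,0],[39,19],[49,0]]
[[5,14],[30,18],[36,1],[39,19],[49,0]]
[[5,14],[30,18],[36,1],[39,19],[49,0]]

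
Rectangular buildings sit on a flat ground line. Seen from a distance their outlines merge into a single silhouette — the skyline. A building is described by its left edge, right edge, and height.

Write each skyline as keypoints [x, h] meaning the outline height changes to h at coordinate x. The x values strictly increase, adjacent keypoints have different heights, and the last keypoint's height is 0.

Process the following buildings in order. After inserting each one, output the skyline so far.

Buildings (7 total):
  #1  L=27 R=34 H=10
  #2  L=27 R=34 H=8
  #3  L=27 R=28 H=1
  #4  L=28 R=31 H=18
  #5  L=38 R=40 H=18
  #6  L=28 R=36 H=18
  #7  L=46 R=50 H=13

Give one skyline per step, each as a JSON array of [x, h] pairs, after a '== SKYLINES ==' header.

== SKYLINES ==
[[27,10],[34,0]]
[[27,10],[34,0]]
[[27,10],[34,0]]
[[27,10],[28,18],[31,10],[34,0]]
[[27,10],[28,18],[31,10],[34,0],[38,18],[40,0]]
[[27,10],[28,18],[36,0],[38,18],[40,0]]
[[27,10],[28,18],[36,0],[38,18],[40,0],[46,13],[50,0]]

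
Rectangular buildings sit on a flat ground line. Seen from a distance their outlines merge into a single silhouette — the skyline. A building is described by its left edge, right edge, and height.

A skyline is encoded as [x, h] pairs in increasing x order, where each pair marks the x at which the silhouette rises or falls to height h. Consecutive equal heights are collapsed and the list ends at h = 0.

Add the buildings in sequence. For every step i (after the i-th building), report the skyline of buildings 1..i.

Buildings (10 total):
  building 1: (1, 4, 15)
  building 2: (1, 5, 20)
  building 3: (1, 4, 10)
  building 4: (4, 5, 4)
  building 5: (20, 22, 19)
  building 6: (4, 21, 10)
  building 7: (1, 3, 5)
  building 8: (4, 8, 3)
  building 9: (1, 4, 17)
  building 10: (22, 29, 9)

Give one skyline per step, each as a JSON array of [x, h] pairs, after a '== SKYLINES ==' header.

== SKYLINES ==
[[1,15],[4,0]]
[[1,20],[5,0]]
[[1,20],[5,0]]
[[1,20],[5,0]]
[[1,20],[5,0],[20,19],[22,0]]
[[1,20],[5,10],[20,19],[22,0]]
[[1,20],[5,10],[20,19],[22,0]]
[[1,20],[5,10],[20,19],[22,0]]
[[1,20],[5,10],[20,19],[22,0]]
[[1,20],[5,10],[20,19],[22,9],[29,0]]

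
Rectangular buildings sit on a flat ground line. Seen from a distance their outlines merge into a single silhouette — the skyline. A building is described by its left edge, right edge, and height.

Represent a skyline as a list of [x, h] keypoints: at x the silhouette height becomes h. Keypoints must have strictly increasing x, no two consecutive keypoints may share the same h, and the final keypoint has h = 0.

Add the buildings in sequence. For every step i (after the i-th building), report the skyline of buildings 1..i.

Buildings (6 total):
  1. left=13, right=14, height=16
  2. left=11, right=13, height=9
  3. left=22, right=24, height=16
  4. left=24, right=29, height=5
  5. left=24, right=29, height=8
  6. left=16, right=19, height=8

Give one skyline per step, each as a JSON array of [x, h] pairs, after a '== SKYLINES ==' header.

== SKYLINES ==
[[13,16],[14,0]]
[[11,9],[13,16],[14,0]]
[[11,9],[13,16],[14,0],[22,16],[24,0]]
[[11,9],[13,16],[14,0],[22,16],[24,5],[29,0]]
[[11,9],[13,16],[14,0],[22,16],[24,8],[29,0]]
[[11,9],[13,16],[14,0],[16,8],[19,0],[22,16],[24,8],[29,0]]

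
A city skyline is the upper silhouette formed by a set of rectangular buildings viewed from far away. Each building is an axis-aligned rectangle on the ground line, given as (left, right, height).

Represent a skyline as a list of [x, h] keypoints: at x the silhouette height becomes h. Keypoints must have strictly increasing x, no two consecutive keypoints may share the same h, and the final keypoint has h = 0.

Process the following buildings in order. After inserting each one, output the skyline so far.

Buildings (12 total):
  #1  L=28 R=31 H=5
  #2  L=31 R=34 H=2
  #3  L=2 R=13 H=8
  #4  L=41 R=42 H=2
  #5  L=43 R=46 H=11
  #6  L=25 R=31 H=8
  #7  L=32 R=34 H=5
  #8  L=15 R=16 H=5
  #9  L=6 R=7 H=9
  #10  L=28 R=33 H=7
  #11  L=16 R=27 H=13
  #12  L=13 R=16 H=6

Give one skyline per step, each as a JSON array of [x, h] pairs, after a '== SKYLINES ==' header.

== SKYLINES ==
[[28,5],[31,0]]
[[28,5],[31,2],[34,0]]
[[2,8],[13,0],[28,5],[31,2],[34,0]]
[[2,8],[13,0],[28,5],[31,2],[34,0],[41,2],[42,0]]
[[2,8],[13,0],[28,5],[31,2],[34,0],[41,2],[42,0],[43,11],[46,0]]
[[2,8],[13,0],[25,8],[31,2],[34,0],[41,2],[42,0],[43,11],[46,0]]
[[2,8],[13,0],[25,8],[31,2],[32,5],[34,0],[41,2],[42,0],[43,11],[46,0]]
[[2,8],[13,0],[15,5],[16,0],[25,8],[31,2],[32,5],[34,0],[41,2],[42,0],[43,11],[46,0]]
[[2,8],[6,9],[7,8],[13,0],[15,5],[16,0],[25,8],[31,2],[32,5],[34,0],[41,2],[42,0],[43,11],[46,0]]
[[2,8],[6,9],[7,8],[13,0],[15,5],[16,0],[25,8],[31,7],[33,5],[34,0],[41,2],[42,0],[43,11],[46,0]]
[[2,8],[6,9],[7,8],[13,0],[15,5],[16,13],[27,8],[31,7],[33,5],[34,0],[41,2],[42,0],[43,11],[46,0]]
[[2,8],[6,9],[7,8],[13,6],[16,13],[27,8],[31,7],[33,5],[34,0],[41,2],[42,0],[43,11],[46,0]]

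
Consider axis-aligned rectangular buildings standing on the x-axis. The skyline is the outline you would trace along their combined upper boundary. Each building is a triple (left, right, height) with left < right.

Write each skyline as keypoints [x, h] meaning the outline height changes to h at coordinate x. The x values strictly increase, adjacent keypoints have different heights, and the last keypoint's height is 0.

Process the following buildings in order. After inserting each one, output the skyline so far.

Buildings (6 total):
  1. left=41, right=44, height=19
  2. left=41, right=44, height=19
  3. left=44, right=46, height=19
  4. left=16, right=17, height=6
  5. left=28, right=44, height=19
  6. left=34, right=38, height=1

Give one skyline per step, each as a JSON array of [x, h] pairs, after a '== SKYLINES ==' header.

== SKYLINES ==
[[41,19],[44,0]]
[[41,19],[44,0]]
[[41,19],[46,0]]
[[16,6],[17,0],[41,19],[46,0]]
[[16,6],[17,0],[28,19],[46,0]]
[[16,6],[17,0],[28,19],[46,0]]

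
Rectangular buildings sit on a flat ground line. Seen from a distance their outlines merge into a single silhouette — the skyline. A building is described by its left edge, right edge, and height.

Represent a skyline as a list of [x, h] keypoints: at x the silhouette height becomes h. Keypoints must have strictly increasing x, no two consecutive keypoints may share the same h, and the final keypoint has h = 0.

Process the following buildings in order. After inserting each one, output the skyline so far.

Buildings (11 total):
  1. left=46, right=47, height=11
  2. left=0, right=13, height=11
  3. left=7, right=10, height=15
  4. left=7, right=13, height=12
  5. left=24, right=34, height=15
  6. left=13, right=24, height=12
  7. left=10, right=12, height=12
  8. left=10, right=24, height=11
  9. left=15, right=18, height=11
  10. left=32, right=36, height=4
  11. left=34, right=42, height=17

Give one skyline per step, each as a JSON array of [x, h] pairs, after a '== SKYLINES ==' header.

== SKYLINES ==
[[46,11],[47,0]]
[[0,11],[13,0],[46,11],[47,0]]
[[0,11],[7,15],[10,11],[13,0],[46,11],[47,0]]
[[0,11],[7,15],[10,12],[13,0],[46,11],[47,0]]
[[0,11],[7,15],[10,12],[13,0],[24,15],[34,0],[46,11],[47,0]]
[[0,11],[7,15],[10,12],[24,15],[34,0],[46,11],[47,0]]
[[0,11],[7,15],[10,12],[24,15],[34,0],[46,11],[47,0]]
[[0,11],[7,15],[10,12],[24,15],[34,0],[46,11],[47,0]]
[[0,11],[7,15],[10,12],[24,15],[34,0],[46,11],[47,0]]
[[0,11],[7,15],[10,12],[24,15],[34,4],[36,0],[46,11],[47,0]]
[[0,11],[7,15],[10,12],[24,15],[34,17],[42,0],[46,11],[47,0]]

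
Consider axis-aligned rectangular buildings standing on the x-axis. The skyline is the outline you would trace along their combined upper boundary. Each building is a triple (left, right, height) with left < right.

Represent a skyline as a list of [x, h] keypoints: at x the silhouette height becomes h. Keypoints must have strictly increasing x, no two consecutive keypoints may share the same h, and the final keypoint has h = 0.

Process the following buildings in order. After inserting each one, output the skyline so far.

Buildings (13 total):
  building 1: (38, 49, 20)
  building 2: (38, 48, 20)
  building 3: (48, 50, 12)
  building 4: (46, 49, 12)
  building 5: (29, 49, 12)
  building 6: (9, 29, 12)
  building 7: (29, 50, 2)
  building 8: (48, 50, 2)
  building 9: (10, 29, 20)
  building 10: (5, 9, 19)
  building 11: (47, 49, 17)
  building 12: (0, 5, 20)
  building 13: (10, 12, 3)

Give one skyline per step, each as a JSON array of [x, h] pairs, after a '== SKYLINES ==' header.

== SKYLINES ==
[[38,20],[49,0]]
[[38,20],[49,0]]
[[38,20],[49,12],[50,0]]
[[38,20],[49,12],[50,0]]
[[29,12],[38,20],[49,12],[50,0]]
[[9,12],[38,20],[49,12],[50,0]]
[[9,12],[38,20],[49,12],[50,0]]
[[9,12],[38,20],[49,12],[50,0]]
[[9,12],[10,20],[29,12],[38,20],[49,12],[50,0]]
[[5,19],[9,12],[10,20],[29,12],[38,20],[49,12],[50,0]]
[[5,19],[9,12],[10,20],[29,12],[38,20],[49,12],[50,0]]
[[0,20],[5,19],[9,12],[10,20],[29,12],[38,20],[49,12],[50,0]]
[[0,20],[5,19],[9,12],[10,20],[29,12],[38,20],[49,12],[50,0]]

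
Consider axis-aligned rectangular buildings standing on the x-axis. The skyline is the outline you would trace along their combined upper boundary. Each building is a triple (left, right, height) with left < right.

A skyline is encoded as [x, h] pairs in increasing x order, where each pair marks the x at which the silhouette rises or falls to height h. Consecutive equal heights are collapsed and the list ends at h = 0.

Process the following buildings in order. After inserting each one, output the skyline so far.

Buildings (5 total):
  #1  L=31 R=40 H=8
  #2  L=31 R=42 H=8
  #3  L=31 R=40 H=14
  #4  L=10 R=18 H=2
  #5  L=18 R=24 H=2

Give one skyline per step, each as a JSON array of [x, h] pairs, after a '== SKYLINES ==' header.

== SKYLINES ==
[[31,8],[40,0]]
[[31,8],[42,0]]
[[31,14],[40,8],[42,0]]
[[10,2],[18,0],[31,14],[40,8],[42,0]]
[[10,2],[24,0],[31,14],[40,8],[42,0]]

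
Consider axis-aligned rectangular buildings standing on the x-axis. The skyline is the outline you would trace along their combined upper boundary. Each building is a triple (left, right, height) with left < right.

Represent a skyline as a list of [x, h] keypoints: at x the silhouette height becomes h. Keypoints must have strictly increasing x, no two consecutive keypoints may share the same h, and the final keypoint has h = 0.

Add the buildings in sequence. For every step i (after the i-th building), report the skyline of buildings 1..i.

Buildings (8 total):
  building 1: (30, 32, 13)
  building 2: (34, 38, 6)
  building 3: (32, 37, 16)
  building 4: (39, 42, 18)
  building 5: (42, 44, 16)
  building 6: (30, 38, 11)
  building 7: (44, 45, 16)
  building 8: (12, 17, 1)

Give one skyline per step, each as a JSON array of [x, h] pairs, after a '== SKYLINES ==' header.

== SKYLINES ==
[[30,13],[32,0]]
[[30,13],[32,0],[34,6],[38,0]]
[[30,13],[32,16],[37,6],[38,0]]
[[30,13],[32,16],[37,6],[38,0],[39,18],[42,0]]
[[30,13],[32,16],[37,6],[38,0],[39,18],[42,16],[44,0]]
[[30,13],[32,16],[37,11],[38,0],[39,18],[42,16],[44,0]]
[[30,13],[32,16],[37,11],[38,0],[39,18],[42,16],[45,0]]
[[12,1],[17,0],[30,13],[32,16],[37,11],[38,0],[39,18],[42,16],[45,0]]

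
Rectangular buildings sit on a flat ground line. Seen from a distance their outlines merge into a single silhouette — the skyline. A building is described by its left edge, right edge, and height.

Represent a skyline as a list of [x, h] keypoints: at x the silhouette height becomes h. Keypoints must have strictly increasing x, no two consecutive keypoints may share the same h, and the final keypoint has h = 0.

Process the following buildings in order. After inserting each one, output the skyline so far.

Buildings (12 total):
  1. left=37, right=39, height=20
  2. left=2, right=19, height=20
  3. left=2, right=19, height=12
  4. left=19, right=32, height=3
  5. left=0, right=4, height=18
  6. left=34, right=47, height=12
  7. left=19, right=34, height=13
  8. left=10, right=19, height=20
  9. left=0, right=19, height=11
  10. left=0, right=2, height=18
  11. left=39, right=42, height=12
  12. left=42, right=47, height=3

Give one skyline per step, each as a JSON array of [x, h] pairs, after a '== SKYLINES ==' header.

== SKYLINES ==
[[37,20],[39,0]]
[[2,20],[19,0],[37,20],[39,0]]
[[2,20],[19,0],[37,20],[39,0]]
[[2,20],[19,3],[32,0],[37,20],[39,0]]
[[0,18],[2,20],[19,3],[32,0],[37,20],[39,0]]
[[0,18],[2,20],[19,3],[32,0],[34,12],[37,20],[39,12],[47,0]]
[[0,18],[2,20],[19,13],[34,12],[37,20],[39,12],[47,0]]
[[0,18],[2,20],[19,13],[34,12],[37,20],[39,12],[47,0]]
[[0,18],[2,20],[19,13],[34,12],[37,20],[39,12],[47,0]]
[[0,18],[2,20],[19,13],[34,12],[37,20],[39,12],[47,0]]
[[0,18],[2,20],[19,13],[34,12],[37,20],[39,12],[47,0]]
[[0,18],[2,20],[19,13],[34,12],[37,20],[39,12],[47,0]]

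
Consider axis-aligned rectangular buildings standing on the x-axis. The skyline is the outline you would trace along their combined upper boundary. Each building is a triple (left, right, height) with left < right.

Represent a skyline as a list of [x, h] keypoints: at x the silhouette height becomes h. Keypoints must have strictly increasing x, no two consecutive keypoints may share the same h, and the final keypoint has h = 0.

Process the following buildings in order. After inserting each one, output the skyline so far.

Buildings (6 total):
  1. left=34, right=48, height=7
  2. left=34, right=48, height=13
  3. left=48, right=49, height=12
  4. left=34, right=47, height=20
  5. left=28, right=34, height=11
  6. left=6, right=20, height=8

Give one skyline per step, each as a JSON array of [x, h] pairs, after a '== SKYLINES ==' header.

== SKYLINES ==
[[34,7],[48,0]]
[[34,13],[48,0]]
[[34,13],[48,12],[49,0]]
[[34,20],[47,13],[48,12],[49,0]]
[[28,11],[34,20],[47,13],[48,12],[49,0]]
[[6,8],[20,0],[28,11],[34,20],[47,13],[48,12],[49,0]]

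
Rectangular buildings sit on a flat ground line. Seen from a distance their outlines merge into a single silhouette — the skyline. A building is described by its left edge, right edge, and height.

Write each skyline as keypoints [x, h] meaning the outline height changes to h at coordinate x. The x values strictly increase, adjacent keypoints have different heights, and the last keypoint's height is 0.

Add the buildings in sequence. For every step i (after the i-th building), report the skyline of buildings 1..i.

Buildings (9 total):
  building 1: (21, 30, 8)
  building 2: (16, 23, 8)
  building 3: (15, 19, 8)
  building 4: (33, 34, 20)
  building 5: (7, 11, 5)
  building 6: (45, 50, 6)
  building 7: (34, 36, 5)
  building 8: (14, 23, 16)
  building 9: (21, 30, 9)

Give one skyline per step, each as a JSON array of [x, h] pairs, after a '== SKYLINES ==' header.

== SKYLINES ==
[[21,8],[30,0]]
[[16,8],[30,0]]
[[15,8],[30,0]]
[[15,8],[30,0],[33,20],[34,0]]
[[7,5],[11,0],[15,8],[30,0],[33,20],[34,0]]
[[7,5],[11,0],[15,8],[30,0],[33,20],[34,0],[45,6],[50,0]]
[[7,5],[11,0],[15,8],[30,0],[33,20],[34,5],[36,0],[45,6],[50,0]]
[[7,5],[11,0],[14,16],[23,8],[30,0],[33,20],[34,5],[36,0],[45,6],[50,0]]
[[7,5],[11,0],[14,16],[23,9],[30,0],[33,20],[34,5],[36,0],[45,6],[50,0]]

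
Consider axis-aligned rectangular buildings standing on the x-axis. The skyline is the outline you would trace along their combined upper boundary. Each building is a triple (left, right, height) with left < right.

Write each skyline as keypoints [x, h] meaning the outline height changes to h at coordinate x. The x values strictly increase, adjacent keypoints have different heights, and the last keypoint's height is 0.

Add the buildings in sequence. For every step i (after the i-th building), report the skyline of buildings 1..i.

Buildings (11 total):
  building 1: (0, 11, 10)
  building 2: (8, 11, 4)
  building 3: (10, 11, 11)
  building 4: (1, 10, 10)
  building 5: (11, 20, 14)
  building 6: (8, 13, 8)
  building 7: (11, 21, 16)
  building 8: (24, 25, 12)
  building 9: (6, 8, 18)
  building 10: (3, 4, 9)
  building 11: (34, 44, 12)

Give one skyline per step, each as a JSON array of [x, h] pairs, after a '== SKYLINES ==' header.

== SKYLINES ==
[[0,10],[11,0]]
[[0,10],[11,0]]
[[0,10],[10,11],[11,0]]
[[0,10],[10,11],[11,0]]
[[0,10],[10,11],[11,14],[20,0]]
[[0,10],[10,11],[11,14],[20,0]]
[[0,10],[10,11],[11,16],[21,0]]
[[0,10],[10,11],[11,16],[21,0],[24,12],[25,0]]
[[0,10],[6,18],[8,10],[10,11],[11,16],[21,0],[24,12],[25,0]]
[[0,10],[6,18],[8,10],[10,11],[11,16],[21,0],[24,12],[25,0]]
[[0,10],[6,18],[8,10],[10,11],[11,16],[21,0],[24,12],[25,0],[34,12],[44,0]]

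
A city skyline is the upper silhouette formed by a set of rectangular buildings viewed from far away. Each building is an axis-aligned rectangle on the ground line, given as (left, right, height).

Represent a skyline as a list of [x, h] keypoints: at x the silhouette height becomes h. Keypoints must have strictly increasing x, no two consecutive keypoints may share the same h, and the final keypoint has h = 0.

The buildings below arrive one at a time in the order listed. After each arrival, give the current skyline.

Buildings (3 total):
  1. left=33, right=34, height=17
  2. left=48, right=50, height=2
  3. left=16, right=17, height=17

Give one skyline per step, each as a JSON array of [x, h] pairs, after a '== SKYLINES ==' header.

== SKYLINES ==
[[33,17],[34,0]]
[[33,17],[34,0],[48,2],[50,0]]
[[16,17],[17,0],[33,17],[34,0],[48,2],[50,0]]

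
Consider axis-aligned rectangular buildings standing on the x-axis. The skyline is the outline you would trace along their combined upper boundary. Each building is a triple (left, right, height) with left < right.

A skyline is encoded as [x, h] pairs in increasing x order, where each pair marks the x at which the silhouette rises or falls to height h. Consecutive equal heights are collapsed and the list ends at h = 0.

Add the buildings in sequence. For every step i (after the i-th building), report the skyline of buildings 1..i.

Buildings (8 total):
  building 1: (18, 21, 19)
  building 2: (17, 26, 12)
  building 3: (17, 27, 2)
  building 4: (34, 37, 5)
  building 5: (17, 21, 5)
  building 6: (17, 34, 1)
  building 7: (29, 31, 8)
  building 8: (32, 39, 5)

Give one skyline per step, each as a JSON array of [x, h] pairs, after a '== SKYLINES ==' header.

== SKYLINES ==
[[18,19],[21,0]]
[[17,12],[18,19],[21,12],[26,0]]
[[17,12],[18,19],[21,12],[26,2],[27,0]]
[[17,12],[18,19],[21,12],[26,2],[27,0],[34,5],[37,0]]
[[17,12],[18,19],[21,12],[26,2],[27,0],[34,5],[37,0]]
[[17,12],[18,19],[21,12],[26,2],[27,1],[34,5],[37,0]]
[[17,12],[18,19],[21,12],[26,2],[27,1],[29,8],[31,1],[34,5],[37,0]]
[[17,12],[18,19],[21,12],[26,2],[27,1],[29,8],[31,1],[32,5],[39,0]]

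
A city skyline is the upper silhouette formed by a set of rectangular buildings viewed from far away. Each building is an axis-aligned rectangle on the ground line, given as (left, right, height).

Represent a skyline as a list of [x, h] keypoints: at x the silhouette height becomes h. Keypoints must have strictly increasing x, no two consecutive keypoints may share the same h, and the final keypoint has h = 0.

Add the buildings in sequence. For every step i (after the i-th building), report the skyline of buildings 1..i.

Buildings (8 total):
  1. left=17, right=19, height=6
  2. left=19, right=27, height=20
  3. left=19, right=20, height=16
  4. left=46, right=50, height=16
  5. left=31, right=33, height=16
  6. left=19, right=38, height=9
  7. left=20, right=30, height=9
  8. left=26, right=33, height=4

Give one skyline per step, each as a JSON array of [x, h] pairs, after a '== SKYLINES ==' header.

== SKYLINES ==
[[17,6],[19,0]]
[[17,6],[19,20],[27,0]]
[[17,6],[19,20],[27,0]]
[[17,6],[19,20],[27,0],[46,16],[50,0]]
[[17,6],[19,20],[27,0],[31,16],[33,0],[46,16],[50,0]]
[[17,6],[19,20],[27,9],[31,16],[33,9],[38,0],[46,16],[50,0]]
[[17,6],[19,20],[27,9],[31,16],[33,9],[38,0],[46,16],[50,0]]
[[17,6],[19,20],[27,9],[31,16],[33,9],[38,0],[46,16],[50,0]]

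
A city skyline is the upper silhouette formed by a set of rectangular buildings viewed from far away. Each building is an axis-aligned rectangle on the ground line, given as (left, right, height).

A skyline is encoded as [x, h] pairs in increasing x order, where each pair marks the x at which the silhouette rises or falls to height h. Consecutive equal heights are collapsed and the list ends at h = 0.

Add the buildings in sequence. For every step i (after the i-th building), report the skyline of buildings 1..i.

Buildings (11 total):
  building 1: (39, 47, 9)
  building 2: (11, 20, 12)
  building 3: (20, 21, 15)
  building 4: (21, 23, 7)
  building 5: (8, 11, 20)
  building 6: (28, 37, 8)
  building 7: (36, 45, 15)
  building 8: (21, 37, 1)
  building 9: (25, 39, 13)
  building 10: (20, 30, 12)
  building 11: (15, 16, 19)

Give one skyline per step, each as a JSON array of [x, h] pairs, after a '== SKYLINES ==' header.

== SKYLINES ==
[[39,9],[47,0]]
[[11,12],[20,0],[39,9],[47,0]]
[[11,12],[20,15],[21,0],[39,9],[47,0]]
[[11,12],[20,15],[21,7],[23,0],[39,9],[47,0]]
[[8,20],[11,12],[20,15],[21,7],[23,0],[39,9],[47,0]]
[[8,20],[11,12],[20,15],[21,7],[23,0],[28,8],[37,0],[39,9],[47,0]]
[[8,20],[11,12],[20,15],[21,7],[23,0],[28,8],[36,15],[45,9],[47,0]]
[[8,20],[11,12],[20,15],[21,7],[23,1],[28,8],[36,15],[45,9],[47,0]]
[[8,20],[11,12],[20,15],[21,7],[23,1],[25,13],[36,15],[45,9],[47,0]]
[[8,20],[11,12],[20,15],[21,12],[25,13],[36,15],[45,9],[47,0]]
[[8,20],[11,12],[15,19],[16,12],[20,15],[21,12],[25,13],[36,15],[45,9],[47,0]]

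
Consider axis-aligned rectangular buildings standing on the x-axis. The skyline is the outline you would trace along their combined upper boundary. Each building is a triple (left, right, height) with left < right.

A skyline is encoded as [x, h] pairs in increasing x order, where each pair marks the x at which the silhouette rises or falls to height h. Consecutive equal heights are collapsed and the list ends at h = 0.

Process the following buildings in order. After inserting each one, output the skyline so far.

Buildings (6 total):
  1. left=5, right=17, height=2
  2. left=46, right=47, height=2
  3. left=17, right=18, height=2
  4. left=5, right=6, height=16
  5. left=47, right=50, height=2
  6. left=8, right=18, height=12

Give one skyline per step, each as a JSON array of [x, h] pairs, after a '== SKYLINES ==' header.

== SKYLINES ==
[[5,2],[17,0]]
[[5,2],[17,0],[46,2],[47,0]]
[[5,2],[18,0],[46,2],[47,0]]
[[5,16],[6,2],[18,0],[46,2],[47,0]]
[[5,16],[6,2],[18,0],[46,2],[50,0]]
[[5,16],[6,2],[8,12],[18,0],[46,2],[50,0]]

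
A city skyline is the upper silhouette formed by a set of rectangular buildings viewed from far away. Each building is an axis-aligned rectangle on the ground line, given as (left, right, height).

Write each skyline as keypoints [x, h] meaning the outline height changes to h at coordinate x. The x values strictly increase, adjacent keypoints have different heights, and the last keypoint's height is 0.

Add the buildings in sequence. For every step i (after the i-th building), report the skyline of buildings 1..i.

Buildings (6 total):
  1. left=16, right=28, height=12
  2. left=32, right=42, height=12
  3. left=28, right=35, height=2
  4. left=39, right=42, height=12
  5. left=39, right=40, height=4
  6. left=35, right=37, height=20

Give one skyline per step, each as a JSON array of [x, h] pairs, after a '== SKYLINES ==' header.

== SKYLINES ==
[[16,12],[28,0]]
[[16,12],[28,0],[32,12],[42,0]]
[[16,12],[28,2],[32,12],[42,0]]
[[16,12],[28,2],[32,12],[42,0]]
[[16,12],[28,2],[32,12],[42,0]]
[[16,12],[28,2],[32,12],[35,20],[37,12],[42,0]]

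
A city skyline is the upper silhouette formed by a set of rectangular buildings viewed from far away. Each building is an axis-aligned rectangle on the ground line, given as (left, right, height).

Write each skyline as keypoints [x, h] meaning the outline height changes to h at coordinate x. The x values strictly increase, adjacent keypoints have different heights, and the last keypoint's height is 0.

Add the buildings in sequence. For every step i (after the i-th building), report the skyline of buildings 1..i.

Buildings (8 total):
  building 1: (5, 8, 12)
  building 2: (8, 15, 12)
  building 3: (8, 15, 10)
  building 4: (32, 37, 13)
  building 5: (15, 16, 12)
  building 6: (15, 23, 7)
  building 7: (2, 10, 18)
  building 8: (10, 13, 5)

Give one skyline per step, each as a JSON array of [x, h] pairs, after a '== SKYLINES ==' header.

== SKYLINES ==
[[5,12],[8,0]]
[[5,12],[15,0]]
[[5,12],[15,0]]
[[5,12],[15,0],[32,13],[37,0]]
[[5,12],[16,0],[32,13],[37,0]]
[[5,12],[16,7],[23,0],[32,13],[37,0]]
[[2,18],[10,12],[16,7],[23,0],[32,13],[37,0]]
[[2,18],[10,12],[16,7],[23,0],[32,13],[37,0]]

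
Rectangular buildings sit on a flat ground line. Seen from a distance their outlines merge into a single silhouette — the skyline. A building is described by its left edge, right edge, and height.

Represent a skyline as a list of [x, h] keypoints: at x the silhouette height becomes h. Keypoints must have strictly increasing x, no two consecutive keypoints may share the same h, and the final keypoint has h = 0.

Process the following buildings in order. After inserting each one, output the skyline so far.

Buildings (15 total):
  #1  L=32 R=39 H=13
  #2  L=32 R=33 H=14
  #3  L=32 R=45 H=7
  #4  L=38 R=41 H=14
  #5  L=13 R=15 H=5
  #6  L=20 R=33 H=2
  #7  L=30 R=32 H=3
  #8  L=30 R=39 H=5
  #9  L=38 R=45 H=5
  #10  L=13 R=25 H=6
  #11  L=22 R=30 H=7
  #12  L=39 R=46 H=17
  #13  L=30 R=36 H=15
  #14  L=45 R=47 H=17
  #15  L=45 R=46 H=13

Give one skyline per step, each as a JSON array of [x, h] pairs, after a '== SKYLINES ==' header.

== SKYLINES ==
[[32,13],[39,0]]
[[32,14],[33,13],[39,0]]
[[32,14],[33,13],[39,7],[45,0]]
[[32,14],[33,13],[38,14],[41,7],[45,0]]
[[13,5],[15,0],[32,14],[33,13],[38,14],[41,7],[45,0]]
[[13,5],[15,0],[20,2],[32,14],[33,13],[38,14],[41,7],[45,0]]
[[13,5],[15,0],[20,2],[30,3],[32,14],[33,13],[38,14],[41,7],[45,0]]
[[13,5],[15,0],[20,2],[30,5],[32,14],[33,13],[38,14],[41,7],[45,0]]
[[13,5],[15,0],[20,2],[30,5],[32,14],[33,13],[38,14],[41,7],[45,0]]
[[13,6],[25,2],[30,5],[32,14],[33,13],[38,14],[41,7],[45,0]]
[[13,6],[22,7],[30,5],[32,14],[33,13],[38,14],[41,7],[45,0]]
[[13,6],[22,7],[30,5],[32,14],[33,13],[38,14],[39,17],[46,0]]
[[13,6],[22,7],[30,15],[36,13],[38,14],[39,17],[46,0]]
[[13,6],[22,7],[30,15],[36,13],[38,14],[39,17],[47,0]]
[[13,6],[22,7],[30,15],[36,13],[38,14],[39,17],[47,0]]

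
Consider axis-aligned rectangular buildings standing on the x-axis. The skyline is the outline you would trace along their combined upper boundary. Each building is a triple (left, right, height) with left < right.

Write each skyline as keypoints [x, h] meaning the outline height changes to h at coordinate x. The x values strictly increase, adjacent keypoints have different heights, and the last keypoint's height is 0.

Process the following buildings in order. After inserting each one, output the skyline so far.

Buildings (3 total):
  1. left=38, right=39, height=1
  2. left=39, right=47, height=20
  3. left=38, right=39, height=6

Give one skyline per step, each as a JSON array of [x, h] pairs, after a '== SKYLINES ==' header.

== SKYLINES ==
[[38,1],[39,0]]
[[38,1],[39,20],[47,0]]
[[38,6],[39,20],[47,0]]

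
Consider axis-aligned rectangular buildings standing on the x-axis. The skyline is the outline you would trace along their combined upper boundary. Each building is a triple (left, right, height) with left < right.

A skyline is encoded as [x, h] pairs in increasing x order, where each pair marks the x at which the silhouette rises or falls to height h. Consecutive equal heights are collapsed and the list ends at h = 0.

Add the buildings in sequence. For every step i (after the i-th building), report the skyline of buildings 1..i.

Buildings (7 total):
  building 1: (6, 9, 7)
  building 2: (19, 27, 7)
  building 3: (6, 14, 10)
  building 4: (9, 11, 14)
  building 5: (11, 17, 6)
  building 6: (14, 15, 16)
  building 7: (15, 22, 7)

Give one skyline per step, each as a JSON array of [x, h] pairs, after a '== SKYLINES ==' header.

== SKYLINES ==
[[6,7],[9,0]]
[[6,7],[9,0],[19,7],[27,0]]
[[6,10],[14,0],[19,7],[27,0]]
[[6,10],[9,14],[11,10],[14,0],[19,7],[27,0]]
[[6,10],[9,14],[11,10],[14,6],[17,0],[19,7],[27,0]]
[[6,10],[9,14],[11,10],[14,16],[15,6],[17,0],[19,7],[27,0]]
[[6,10],[9,14],[11,10],[14,16],[15,7],[27,0]]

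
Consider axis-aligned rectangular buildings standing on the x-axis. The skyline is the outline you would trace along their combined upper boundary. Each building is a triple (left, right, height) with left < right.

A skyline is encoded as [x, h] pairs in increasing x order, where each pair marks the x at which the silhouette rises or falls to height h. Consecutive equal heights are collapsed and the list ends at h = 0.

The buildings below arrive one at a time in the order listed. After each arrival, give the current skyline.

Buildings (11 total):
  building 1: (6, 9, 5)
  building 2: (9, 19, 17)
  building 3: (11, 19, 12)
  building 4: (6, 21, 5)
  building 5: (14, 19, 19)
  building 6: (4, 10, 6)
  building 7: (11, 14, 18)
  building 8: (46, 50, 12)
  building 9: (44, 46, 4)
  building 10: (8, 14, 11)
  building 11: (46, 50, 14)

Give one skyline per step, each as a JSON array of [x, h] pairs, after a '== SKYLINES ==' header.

== SKYLINES ==
[[6,5],[9,0]]
[[6,5],[9,17],[19,0]]
[[6,5],[9,17],[19,0]]
[[6,5],[9,17],[19,5],[21,0]]
[[6,5],[9,17],[14,19],[19,5],[21,0]]
[[4,6],[9,17],[14,19],[19,5],[21,0]]
[[4,6],[9,17],[11,18],[14,19],[19,5],[21,0]]
[[4,6],[9,17],[11,18],[14,19],[19,5],[21,0],[46,12],[50,0]]
[[4,6],[9,17],[11,18],[14,19],[19,5],[21,0],[44,4],[46,12],[50,0]]
[[4,6],[8,11],[9,17],[11,18],[14,19],[19,5],[21,0],[44,4],[46,12],[50,0]]
[[4,6],[8,11],[9,17],[11,18],[14,19],[19,5],[21,0],[44,4],[46,14],[50,0]]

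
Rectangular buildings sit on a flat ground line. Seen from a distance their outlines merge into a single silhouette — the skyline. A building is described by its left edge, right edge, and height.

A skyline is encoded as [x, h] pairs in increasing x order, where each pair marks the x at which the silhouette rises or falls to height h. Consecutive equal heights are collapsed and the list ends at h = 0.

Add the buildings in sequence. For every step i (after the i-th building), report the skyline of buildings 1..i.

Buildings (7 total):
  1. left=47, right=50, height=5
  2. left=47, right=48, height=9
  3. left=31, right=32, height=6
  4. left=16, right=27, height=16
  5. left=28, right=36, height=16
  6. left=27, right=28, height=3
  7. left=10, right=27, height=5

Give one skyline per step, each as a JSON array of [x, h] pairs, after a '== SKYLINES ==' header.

== SKYLINES ==
[[47,5],[50,0]]
[[47,9],[48,5],[50,0]]
[[31,6],[32,0],[47,9],[48,5],[50,0]]
[[16,16],[27,0],[31,6],[32,0],[47,9],[48,5],[50,0]]
[[16,16],[27,0],[28,16],[36,0],[47,9],[48,5],[50,0]]
[[16,16],[27,3],[28,16],[36,0],[47,9],[48,5],[50,0]]
[[10,5],[16,16],[27,3],[28,16],[36,0],[47,9],[48,5],[50,0]]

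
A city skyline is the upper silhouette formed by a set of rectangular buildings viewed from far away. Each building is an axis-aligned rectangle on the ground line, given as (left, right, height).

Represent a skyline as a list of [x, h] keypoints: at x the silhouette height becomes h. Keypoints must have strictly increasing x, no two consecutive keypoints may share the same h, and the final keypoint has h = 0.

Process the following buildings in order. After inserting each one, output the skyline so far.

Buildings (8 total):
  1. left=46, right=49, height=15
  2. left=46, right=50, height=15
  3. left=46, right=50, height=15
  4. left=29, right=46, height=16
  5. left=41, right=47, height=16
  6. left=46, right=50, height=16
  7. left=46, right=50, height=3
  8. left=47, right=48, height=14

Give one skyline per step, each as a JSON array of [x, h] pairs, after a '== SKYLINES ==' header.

== SKYLINES ==
[[46,15],[49,0]]
[[46,15],[50,0]]
[[46,15],[50,0]]
[[29,16],[46,15],[50,0]]
[[29,16],[47,15],[50,0]]
[[29,16],[50,0]]
[[29,16],[50,0]]
[[29,16],[50,0]]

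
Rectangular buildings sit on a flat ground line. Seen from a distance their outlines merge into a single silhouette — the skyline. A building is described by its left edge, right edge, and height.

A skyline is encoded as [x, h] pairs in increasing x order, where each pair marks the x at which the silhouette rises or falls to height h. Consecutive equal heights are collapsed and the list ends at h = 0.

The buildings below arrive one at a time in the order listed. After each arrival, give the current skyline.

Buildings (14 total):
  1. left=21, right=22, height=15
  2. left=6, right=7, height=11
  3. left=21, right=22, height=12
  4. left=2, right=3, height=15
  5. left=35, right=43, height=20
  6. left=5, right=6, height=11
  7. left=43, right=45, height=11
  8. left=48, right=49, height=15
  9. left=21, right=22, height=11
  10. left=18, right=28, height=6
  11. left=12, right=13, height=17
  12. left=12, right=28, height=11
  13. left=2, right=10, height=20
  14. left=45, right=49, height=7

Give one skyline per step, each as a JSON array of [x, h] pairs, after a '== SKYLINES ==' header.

== SKYLINES ==
[[21,15],[22,0]]
[[6,11],[7,0],[21,15],[22,0]]
[[6,11],[7,0],[21,15],[22,0]]
[[2,15],[3,0],[6,11],[7,0],[21,15],[22,0]]
[[2,15],[3,0],[6,11],[7,0],[21,15],[22,0],[35,20],[43,0]]
[[2,15],[3,0],[5,11],[7,0],[21,15],[22,0],[35,20],[43,0]]
[[2,15],[3,0],[5,11],[7,0],[21,15],[22,0],[35,20],[43,11],[45,0]]
[[2,15],[3,0],[5,11],[7,0],[21,15],[22,0],[35,20],[43,11],[45,0],[48,15],[49,0]]
[[2,15],[3,0],[5,11],[7,0],[21,15],[22,0],[35,20],[43,11],[45,0],[48,15],[49,0]]
[[2,15],[3,0],[5,11],[7,0],[18,6],[21,15],[22,6],[28,0],[35,20],[43,11],[45,0],[48,15],[49,0]]
[[2,15],[3,0],[5,11],[7,0],[12,17],[13,0],[18,6],[21,15],[22,6],[28,0],[35,20],[43,11],[45,0],[48,15],[49,0]]
[[2,15],[3,0],[5,11],[7,0],[12,17],[13,11],[21,15],[22,11],[28,0],[35,20],[43,11],[45,0],[48,15],[49,0]]
[[2,20],[10,0],[12,17],[13,11],[21,15],[22,11],[28,0],[35,20],[43,11],[45,0],[48,15],[49,0]]
[[2,20],[10,0],[12,17],[13,11],[21,15],[22,11],[28,0],[35,20],[43,11],[45,7],[48,15],[49,0]]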